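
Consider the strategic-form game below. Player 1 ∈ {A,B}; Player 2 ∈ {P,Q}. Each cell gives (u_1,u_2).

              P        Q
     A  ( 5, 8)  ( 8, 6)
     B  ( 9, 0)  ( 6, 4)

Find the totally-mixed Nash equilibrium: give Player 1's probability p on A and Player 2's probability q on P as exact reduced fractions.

P1 indiff ⇒ q·5+(1-q)·8 = q·9+(1-q)·6 ⇒ q(-4) = (1-q)(-2) ⇒ q = 1/3
P2 indiff ⇒ p·8+(1-p)·0 = p·6+(1-p)·4 ⇒ p(2) = (1-p)(4) ⇒ p = 2/3

p=2/3, q=1/3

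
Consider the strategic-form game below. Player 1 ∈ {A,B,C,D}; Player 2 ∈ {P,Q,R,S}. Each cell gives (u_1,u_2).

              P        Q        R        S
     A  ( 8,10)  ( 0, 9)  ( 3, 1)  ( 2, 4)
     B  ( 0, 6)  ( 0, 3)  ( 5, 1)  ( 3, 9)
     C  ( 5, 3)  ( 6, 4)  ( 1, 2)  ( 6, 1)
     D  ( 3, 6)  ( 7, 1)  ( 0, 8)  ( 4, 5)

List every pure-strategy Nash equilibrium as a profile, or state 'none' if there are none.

PSNE = {(A,P)}

(A,P): NE
(A,Q): not NE [P1→D gives 7>0; P2→P gives 10>9]
(A,R): not NE [P1→B gives 5>3; P2→P gives 10>1]
(A,S): not NE [P1→C gives 6>2; P2→P gives 10>4]
(B,P): not NE [P1→A gives 8>0; P2→S gives 9>6]
(B,Q): not NE [P1→D gives 7>0; P2→S gives 9>3]
(B,R): not NE [P2→S gives 9>1]
(B,S): not NE [P1→C gives 6>3]
(C,P): not NE [P1→A gives 8>5; P2→Q gives 4>3]
(C,Q): not NE [P1→D gives 7>6]
(C,R): not NE [P1→B gives 5>1; P2→Q gives 4>2]
(C,S): not NE [P2→Q gives 4>1]
(D,P): not NE [P1→A gives 8>3; P2→R gives 8>6]
(D,Q): not NE [P2→R gives 8>1]
(D,R): not NE [P1→B gives 5>0]
(D,S): not NE [P1→C gives 6>4; P2→R gives 8>5]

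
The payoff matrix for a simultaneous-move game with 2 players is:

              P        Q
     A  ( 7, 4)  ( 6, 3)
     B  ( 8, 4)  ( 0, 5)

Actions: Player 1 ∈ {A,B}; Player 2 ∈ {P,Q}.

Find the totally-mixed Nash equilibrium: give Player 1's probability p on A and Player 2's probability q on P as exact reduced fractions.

P1 indiff ⇒ q·7+(1-q)·6 = q·8+(1-q)·0 ⇒ q(-1) = (1-q)(-6) ⇒ q = 6/7
P2 indiff ⇒ p·4+(1-p)·4 = p·3+(1-p)·5 ⇒ p(1) = (1-p)(1) ⇒ p = 1/2

p=1/2, q=6/7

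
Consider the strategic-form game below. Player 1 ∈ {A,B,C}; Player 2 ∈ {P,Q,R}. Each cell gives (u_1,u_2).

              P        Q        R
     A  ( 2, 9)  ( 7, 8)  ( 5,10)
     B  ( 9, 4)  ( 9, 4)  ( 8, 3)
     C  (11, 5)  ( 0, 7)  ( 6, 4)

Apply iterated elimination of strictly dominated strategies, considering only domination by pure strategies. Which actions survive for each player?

IESDS → P1:{B,C} P2:{P,Q}

P1 drop A (B beats it: P:9>2 Q:9>7 R:8>5)
P2 drop R (P beats it: B:4>3 C:5>4)
P1→{B,C} P2→{P,Q}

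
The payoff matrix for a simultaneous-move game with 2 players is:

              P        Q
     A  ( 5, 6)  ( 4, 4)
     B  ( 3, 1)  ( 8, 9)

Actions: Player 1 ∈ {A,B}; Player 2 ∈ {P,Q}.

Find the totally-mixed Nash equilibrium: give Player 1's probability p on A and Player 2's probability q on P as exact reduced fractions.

P1 mixes 4/5 on A; P2 mixes 2/3 on P

P1 indiff ⇒ q·5+(1-q)·4 = q·3+(1-q)·8 ⇒ q(2) = (1-q)(4) ⇒ q = 2/3
P2 indiff ⇒ p·6+(1-p)·1 = p·4+(1-p)·9 ⇒ p(2) = (1-p)(8) ⇒ p = 4/5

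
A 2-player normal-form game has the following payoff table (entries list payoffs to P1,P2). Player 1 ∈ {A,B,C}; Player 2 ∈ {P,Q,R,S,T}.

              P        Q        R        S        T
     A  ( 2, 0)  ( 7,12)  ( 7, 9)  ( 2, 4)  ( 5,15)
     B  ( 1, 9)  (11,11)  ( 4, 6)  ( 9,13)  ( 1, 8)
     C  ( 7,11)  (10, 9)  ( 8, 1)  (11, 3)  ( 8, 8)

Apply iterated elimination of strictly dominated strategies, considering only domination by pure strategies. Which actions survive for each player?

P1 drop A (C beats it: P:7>2 Q:10>7 R:8>7 S:11>2 T:8>5)
P2 drop R (P beats it: B:9>6 C:11>1)
P2 drop T (P beats it: B:9>8 C:11>8)
P1→{B,C} P2→{P,Q,S}

Survivors P1:{B,C} P2:{P,Q,S}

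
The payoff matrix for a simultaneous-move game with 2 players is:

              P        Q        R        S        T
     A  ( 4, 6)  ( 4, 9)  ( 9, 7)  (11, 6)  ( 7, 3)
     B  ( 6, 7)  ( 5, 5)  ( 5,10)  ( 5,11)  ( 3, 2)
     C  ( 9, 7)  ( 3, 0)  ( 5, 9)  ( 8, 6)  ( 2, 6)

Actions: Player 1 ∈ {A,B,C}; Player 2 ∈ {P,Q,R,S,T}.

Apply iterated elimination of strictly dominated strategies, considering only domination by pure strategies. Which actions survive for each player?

P2 drop P (R beats it: A:7>6 B:10>7 C:9>7)
P1 drop C (A beats it: Q:4>3 R:9>5 S:11>8 T:7>2)
P2 drop T (Q beats it: A:9>3 B:5>2)
P1→{A,B} P2→{Q,R,S}

Survivors P1:{A,B} P2:{Q,R,S}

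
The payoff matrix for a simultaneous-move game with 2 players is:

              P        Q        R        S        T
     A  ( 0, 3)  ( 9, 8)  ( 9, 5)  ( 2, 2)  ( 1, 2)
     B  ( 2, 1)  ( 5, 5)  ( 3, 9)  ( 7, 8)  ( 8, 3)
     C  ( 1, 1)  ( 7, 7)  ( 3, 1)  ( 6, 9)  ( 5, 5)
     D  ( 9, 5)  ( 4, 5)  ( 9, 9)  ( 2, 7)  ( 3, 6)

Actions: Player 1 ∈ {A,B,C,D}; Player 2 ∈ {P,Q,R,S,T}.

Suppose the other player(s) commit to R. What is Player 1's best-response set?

u_1(A vs R) = 9
u_1(B vs R) = 3
u_1(C vs R) = 3
u_1(D vs R) = 9
max payoff 9 at {A,D}

P1 best: {A,D}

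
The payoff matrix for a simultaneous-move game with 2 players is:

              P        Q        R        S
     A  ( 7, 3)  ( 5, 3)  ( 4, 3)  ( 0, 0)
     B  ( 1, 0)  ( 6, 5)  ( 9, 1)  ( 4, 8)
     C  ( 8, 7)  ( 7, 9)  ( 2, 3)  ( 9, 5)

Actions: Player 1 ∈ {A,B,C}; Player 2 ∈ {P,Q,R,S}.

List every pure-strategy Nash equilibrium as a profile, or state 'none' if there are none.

(A,P): not NE [P1→C gives 8>7]
(A,Q): not NE [P1→C gives 7>5]
(A,R): not NE [P1→B gives 9>4]
(A,S): not NE [P1→C gives 9>0; P2→R gives 3>0]
(B,P): not NE [P1→C gives 8>1; P2→S gives 8>0]
(B,Q): not NE [P1→C gives 7>6; P2→S gives 8>5]
(B,R): not NE [P2→S gives 8>1]
(B,S): not NE [P1→C gives 9>4]
(C,P): not NE [P2→Q gives 9>7]
(C,Q): NE
(C,R): not NE [P1→B gives 9>2; P2→Q gives 9>3]
(C,S): not NE [P2→Q gives 9>5]

PSNE = {(C,Q)}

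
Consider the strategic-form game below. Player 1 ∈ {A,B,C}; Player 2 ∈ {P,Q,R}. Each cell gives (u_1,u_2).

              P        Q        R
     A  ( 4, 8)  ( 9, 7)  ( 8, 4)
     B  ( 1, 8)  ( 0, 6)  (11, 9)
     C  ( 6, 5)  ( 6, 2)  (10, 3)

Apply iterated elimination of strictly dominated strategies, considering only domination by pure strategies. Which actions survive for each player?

P2 drop Q (P beats it: A:8>7 B:8>6 C:5>2)
P1 drop A (C beats it: P:6>4 R:10>8)
P1→{B,C} P2→{P,R}

IESDS → P1:{B,C} P2:{P,R}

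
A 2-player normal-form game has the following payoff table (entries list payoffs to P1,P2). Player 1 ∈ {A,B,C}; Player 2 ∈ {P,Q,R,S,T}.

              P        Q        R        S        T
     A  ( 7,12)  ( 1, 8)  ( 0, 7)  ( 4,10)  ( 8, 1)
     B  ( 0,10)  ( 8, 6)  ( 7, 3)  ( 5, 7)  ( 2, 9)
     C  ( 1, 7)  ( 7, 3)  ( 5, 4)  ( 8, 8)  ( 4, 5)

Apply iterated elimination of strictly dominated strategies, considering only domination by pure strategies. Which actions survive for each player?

Survivors P1:{A,C} P2:{P,S}

P2 drop Q (P beats it: A:12>8 B:10>6 C:7>3)
P2 drop R (P beats it: A:12>7 B:10>3 C:7>4)
P1 drop B (C beats it: P:1>0 S:8>5 T:4>2)
P2 drop T (P beats it: A:12>1 C:7>5)
P1→{A,C} P2→{P,S}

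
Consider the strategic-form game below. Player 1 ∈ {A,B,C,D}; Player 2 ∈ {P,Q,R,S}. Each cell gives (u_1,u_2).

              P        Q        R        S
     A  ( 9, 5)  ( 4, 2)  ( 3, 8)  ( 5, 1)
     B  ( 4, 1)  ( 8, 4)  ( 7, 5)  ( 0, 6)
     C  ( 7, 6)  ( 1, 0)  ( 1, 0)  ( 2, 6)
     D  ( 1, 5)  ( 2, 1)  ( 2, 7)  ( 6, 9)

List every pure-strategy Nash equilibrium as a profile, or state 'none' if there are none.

Nash profiles: (D,S)

(A,P): not NE [P2→R gives 8>5]
(A,Q): not NE [P1→B gives 8>4; P2→R gives 8>2]
(A,R): not NE [P1→B gives 7>3]
(A,S): not NE [P1→D gives 6>5; P2→R gives 8>1]
(B,P): not NE [P1→A gives 9>4; P2→S gives 6>1]
(B,Q): not NE [P2→S gives 6>4]
(B,R): not NE [P2→S gives 6>5]
(B,S): not NE [P1→D gives 6>0]
(C,P): not NE [P1→A gives 9>7]
(C,Q): not NE [P1→B gives 8>1; P2→S gives 6>0]
(C,R): not NE [P1→B gives 7>1; P2→S gives 6>0]
(C,S): not NE [P1→D gives 6>2]
(D,P): not NE [P1→A gives 9>1; P2→S gives 9>5]
(D,Q): not NE [P1→B gives 8>2; P2→S gives 9>1]
(D,R): not NE [P1→B gives 7>2; P2→S gives 9>7]
(D,S): NE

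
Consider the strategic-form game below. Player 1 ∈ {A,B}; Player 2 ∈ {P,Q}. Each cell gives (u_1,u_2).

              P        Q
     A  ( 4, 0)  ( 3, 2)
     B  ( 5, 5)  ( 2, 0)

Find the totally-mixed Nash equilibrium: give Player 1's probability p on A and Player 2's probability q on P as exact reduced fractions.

P1 mixes 5/7 on A; P2 mixes 1/2 on P

P1 indiff ⇒ q·4+(1-q)·3 = q·5+(1-q)·2 ⇒ q(-1) = (1-q)(-1) ⇒ q = 1/2
P2 indiff ⇒ p·0+(1-p)·5 = p·2+(1-p)·0 ⇒ p(-2) = (1-p)(-5) ⇒ p = 5/7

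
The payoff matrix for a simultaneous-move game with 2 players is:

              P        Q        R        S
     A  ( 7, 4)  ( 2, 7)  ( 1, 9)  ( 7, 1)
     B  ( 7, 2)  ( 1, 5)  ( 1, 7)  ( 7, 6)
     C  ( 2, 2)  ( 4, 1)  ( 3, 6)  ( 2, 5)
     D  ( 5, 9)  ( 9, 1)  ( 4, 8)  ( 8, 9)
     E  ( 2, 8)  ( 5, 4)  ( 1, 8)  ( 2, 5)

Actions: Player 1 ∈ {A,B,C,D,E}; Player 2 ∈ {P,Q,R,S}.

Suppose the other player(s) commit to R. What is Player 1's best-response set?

argmax u_1 = {D}

u_1(A vs R) = 1
u_1(B vs R) = 1
u_1(C vs R) = 3
u_1(D vs R) = 4
u_1(E vs R) = 1
max payoff 4 at {D}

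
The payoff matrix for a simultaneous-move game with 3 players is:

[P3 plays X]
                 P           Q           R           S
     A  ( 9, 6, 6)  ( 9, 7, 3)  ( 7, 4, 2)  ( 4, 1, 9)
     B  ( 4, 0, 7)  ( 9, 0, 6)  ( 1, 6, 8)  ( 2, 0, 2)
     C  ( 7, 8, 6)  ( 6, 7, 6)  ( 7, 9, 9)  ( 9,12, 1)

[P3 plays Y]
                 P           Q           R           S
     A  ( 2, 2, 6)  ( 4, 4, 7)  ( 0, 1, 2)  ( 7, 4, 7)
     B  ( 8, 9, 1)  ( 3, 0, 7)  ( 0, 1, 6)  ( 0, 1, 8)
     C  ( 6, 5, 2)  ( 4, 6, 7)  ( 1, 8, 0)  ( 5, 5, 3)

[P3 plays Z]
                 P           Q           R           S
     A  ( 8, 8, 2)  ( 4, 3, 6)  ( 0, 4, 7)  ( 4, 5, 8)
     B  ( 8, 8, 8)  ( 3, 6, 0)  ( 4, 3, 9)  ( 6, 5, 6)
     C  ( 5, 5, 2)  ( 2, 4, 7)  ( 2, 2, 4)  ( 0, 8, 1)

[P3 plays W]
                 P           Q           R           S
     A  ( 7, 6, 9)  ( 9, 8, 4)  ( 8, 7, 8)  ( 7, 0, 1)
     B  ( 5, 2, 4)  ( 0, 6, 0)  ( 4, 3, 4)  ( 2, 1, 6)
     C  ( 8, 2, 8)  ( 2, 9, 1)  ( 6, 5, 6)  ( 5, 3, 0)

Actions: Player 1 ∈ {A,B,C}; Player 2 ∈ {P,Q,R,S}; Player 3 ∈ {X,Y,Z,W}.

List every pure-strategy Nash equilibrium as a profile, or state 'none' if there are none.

PSNE = {(A,Q,Y), (B,P,Z)}

(A,P,X): not NE [P2→Q gives 7>6; P3→W gives 9>6]
(A,P,Y): not NE [P1→B gives 8>2; P2→S gives 4>2; P3→W gives 9>6]
(A,P,Z): not NE [P3→W gives 9>2]
(A,P,W): not NE [P1→C gives 8>7; P2→Q gives 8>6]
(A,Q,X): not NE [P3→Y gives 7>3]
(A,Q,Y): NE
(A,Q,Z): not NE [P2→P gives 8>3; P3→Y gives 7>6]
(A,Q,W): not NE [P3→Y gives 7>4]
(A,R,X): not NE [P2→Q gives 7>4; P3→W gives 8>2]
(A,R,Y): not NE [P1→C gives 1>0; P2→S gives 4>1; P3→W gives 8>2]
(A,R,Z): not NE [P1→B gives 4>0; P2→P gives 8>4; P3→W gives 8>7]
(A,R,W): not NE [P2→Q gives 8>7]
(A,S,X): not NE [P1→C gives 9>4; P2→Q gives 7>1]
(A,S,Y): not NE [P3→X gives 9>7]
(A,S,Z): not NE [P1→B gives 6>4; P2→P gives 8>5; P3→X gives 9>8]
(A,S,W): not NE [P2→Q gives 8>0; P3→X gives 9>1]
(B,P,X): not NE [P1→A gives 9>4; P2→R gives 6>0; P3→Z gives 8>7]
(B,P,Y): not NE [P3→Z gives 8>1]
(B,P,Z): NE
(B,P,W): not NE [P1→C gives 8>5; P2→Q gives 6>2; P3→Z gives 8>4]
(B,Q,X): not NE [P2→R gives 6>0; P3→Y gives 7>6]
(B,Q,Y): not NE [P1→C gives 4>3; P2→P gives 9>0]
(B,Q,Z): not NE [P1→A gives 4>3; P2→P gives 8>6; P3→Y gives 7>0]
(B,Q,W): not NE [P1→A gives 9>0; P3→Y gives 7>0]
(B,R,X): not NE [P1→C gives 7>1; P3→Z gives 9>8]
(B,R,Y): not NE [P1→C gives 1>0; P2→P gives 9>1; P3→Z gives 9>6]
(B,R,Z): not NE [P2→P gives 8>3]
(B,R,W): not NE [P1→A gives 8>4; P2→Q gives 6>3; P3→Z gives 9>4]
(B,S,X): not NE [P1→C gives 9>2; P2→R gives 6>0; P3→Y gives 8>2]
(B,S,Y): not NE [P1→A gives 7>0; P2→P gives 9>1]
(B,S,Z): not NE [P2→P gives 8>5; P3→Y gives 8>6]
(B,S,W): not NE [P1→A gives 7>2; P2→Q gives 6>1; P3→Y gives 8>6]
(C,P,X): not NE [P1→A gives 9>7; P2→S gives 12>8; P3→W gives 8>6]
(C,P,Y): not NE [P1→B gives 8>6; P2→R gives 8>5; P3→W gives 8>2]
(C,P,Z): not NE [P1→B gives 8>5; P2→S gives 8>5; P3→W gives 8>2]
(C,P,W): not NE [P2→Q gives 9>2]
(C,Q,X): not NE [P1→B gives 9>6; P2→S gives 12>7; P3→Z gives 7>6]
(C,Q,Y): not NE [P2→R gives 8>6]
(C,Q,Z): not NE [P1→A gives 4>2; P2→S gives 8>4]
(C,Q,W): not NE [P1→A gives 9>2; P3→Z gives 7>1]
(C,R,X): not NE [P2→S gives 12>9]
(C,R,Y): not NE [P3→X gives 9>0]
(C,R,Z): not NE [P1→B gives 4>2; P2→S gives 8>2; P3→X gives 9>4]
(C,R,W): not NE [P1→A gives 8>6; P2→Q gives 9>5; P3→X gives 9>6]
(C,S,X): not NE [P3→Y gives 3>1]
(C,S,Y): not NE [P1→A gives 7>5; P2→R gives 8>5]
(C,S,Z): not NE [P1→B gives 6>0; P3→Y gives 3>1]
(C,S,W): not NE [P1→A gives 7>5; P2→Q gives 9>3; P3→Y gives 3>0]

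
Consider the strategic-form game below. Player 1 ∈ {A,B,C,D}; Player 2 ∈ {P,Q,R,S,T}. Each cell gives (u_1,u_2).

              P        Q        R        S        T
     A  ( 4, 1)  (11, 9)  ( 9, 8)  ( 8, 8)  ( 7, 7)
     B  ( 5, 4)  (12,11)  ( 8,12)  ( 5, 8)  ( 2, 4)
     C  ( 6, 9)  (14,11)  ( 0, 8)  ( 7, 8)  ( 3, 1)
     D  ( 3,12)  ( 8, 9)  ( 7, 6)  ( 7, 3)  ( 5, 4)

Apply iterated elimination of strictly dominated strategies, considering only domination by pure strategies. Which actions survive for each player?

Remaining: P1:{A,B,C} P2:{Q,R}

P1 drop D (A beats it: P:4>3 Q:11>8 R:9>7 S:8>7 T:7>5)
P2 drop P (Q beats it: A:9>1 B:11>4 C:11>9)
P2 drop S (Q beats it: A:9>8 B:11>8 C:11>8)
P2 drop T (Q beats it: A:9>7 B:11>4 C:11>1)
P1→{A,B,C} P2→{Q,R}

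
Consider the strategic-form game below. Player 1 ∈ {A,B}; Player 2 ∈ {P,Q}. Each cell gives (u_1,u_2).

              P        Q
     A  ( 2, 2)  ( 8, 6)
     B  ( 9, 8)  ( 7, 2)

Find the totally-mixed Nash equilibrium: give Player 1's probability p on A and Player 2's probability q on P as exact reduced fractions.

P1 mixes 3/5 on A; P2 mixes 1/8 on P

P1 indiff ⇒ q·2+(1-q)·8 = q·9+(1-q)·7 ⇒ q(-7) = (1-q)(-1) ⇒ q = 1/8
P2 indiff ⇒ p·2+(1-p)·8 = p·6+(1-p)·2 ⇒ p(-4) = (1-p)(-6) ⇒ p = 3/5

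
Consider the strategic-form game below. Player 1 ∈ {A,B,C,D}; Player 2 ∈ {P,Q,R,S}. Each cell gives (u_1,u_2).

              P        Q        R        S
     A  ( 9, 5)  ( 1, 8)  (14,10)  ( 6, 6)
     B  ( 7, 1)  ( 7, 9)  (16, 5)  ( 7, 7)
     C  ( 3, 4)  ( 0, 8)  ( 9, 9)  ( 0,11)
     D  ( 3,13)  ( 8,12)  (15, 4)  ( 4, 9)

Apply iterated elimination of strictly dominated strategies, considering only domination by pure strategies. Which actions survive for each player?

P1 drop C (A beats it: P:9>3 Q:1>0 R:14>9 S:6>0)
P2 drop S (Q beats it: A:8>6 B:9>7 D:12>9)
P1→{A,B,D} P2→{P,Q,R}

Remaining: P1:{A,B,D} P2:{P,Q,R}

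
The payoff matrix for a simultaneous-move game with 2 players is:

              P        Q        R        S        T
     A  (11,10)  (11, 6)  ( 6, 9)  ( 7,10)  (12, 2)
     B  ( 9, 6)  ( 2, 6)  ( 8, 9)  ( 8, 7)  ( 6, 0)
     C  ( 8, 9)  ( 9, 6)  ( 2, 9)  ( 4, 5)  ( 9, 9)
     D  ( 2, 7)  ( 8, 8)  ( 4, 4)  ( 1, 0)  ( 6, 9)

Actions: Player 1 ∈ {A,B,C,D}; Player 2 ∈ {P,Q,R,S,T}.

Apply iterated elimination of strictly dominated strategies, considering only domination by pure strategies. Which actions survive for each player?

P1 drop C (A beats it: P:11>8 Q:11>9 R:6>2 S:7>4 T:12>9)
P1 drop D (A beats it: P:11>2 Q:11>8 R:6>4 S:7>1 T:12>6)
P2 drop Q (R beats it: A:9>6 B:9>6)
P2 drop T (P beats it: A:10>2 B:6>0)
P1→{A,B} P2→{P,R,S}

Remaining: P1:{A,B} P2:{P,R,S}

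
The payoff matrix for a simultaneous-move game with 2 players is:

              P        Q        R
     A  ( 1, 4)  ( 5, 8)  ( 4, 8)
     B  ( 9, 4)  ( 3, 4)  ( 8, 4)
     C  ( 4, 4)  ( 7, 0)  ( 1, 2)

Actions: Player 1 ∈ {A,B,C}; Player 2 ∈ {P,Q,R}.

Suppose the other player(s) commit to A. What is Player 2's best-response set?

u_2(P vs A) = 4
u_2(Q vs A) = 8
u_2(R vs A) = 8
max payoff 8 at {Q,R}

argmax u_2 = {Q,R}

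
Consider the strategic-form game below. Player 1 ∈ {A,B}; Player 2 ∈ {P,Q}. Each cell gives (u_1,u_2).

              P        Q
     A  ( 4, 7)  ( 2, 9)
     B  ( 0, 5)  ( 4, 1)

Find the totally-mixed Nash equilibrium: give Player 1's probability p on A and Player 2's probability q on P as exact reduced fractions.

P1 indiff ⇒ q·4+(1-q)·2 = q·0+(1-q)·4 ⇒ q(4) = (1-q)(2) ⇒ q = 1/3
P2 indiff ⇒ p·7+(1-p)·5 = p·9+(1-p)·1 ⇒ p(-2) = (1-p)(-4) ⇒ p = 2/3

(p,q) = (2/3, 1/3)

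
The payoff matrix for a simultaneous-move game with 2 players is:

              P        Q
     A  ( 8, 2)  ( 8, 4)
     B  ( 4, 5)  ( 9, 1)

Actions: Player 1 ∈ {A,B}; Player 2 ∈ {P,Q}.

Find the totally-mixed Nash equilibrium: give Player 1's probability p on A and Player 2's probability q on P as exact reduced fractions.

P1 indiff ⇒ q·8+(1-q)·8 = q·4+(1-q)·9 ⇒ q(4) = (1-q)(1) ⇒ q = 1/5
P2 indiff ⇒ p·2+(1-p)·5 = p·4+(1-p)·1 ⇒ p(-2) = (1-p)(-4) ⇒ p = 2/3

P1 mixes 2/3 on A; P2 mixes 1/5 on P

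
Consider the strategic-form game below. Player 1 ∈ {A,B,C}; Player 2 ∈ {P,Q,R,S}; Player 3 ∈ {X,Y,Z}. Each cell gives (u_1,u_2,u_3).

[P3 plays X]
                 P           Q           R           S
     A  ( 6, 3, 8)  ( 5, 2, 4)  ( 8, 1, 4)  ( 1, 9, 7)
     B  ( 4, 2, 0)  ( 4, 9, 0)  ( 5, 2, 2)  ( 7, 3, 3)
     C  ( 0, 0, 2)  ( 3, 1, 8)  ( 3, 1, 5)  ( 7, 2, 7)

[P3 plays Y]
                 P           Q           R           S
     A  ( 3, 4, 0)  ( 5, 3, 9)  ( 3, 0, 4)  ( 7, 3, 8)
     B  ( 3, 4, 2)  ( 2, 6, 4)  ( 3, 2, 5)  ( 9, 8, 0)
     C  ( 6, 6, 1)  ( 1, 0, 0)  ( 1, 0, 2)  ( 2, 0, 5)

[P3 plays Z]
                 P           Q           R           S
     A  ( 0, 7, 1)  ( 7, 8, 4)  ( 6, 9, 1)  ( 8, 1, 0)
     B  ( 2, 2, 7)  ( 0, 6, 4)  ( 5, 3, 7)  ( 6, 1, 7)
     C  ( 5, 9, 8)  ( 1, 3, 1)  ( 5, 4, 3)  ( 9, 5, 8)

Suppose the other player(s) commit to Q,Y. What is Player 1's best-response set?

u_1(A vs Q,Y) = 5
u_1(B vs Q,Y) = 2
u_1(C vs Q,Y) = 1
max payoff 5 at {A}

P1 best: {A}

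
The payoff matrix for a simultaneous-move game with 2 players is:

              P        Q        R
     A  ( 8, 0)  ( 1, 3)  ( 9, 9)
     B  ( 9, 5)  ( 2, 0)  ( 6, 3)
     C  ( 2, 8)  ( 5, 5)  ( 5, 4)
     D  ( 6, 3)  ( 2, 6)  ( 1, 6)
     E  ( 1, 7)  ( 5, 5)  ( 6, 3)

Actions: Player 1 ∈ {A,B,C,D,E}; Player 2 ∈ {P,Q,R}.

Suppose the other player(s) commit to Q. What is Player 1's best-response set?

BR_1 = {C,E}

u_1(A vs Q) = 1
u_1(B vs Q) = 2
u_1(C vs Q) = 5
u_1(D vs Q) = 2
u_1(E vs Q) = 5
max payoff 5 at {C,E}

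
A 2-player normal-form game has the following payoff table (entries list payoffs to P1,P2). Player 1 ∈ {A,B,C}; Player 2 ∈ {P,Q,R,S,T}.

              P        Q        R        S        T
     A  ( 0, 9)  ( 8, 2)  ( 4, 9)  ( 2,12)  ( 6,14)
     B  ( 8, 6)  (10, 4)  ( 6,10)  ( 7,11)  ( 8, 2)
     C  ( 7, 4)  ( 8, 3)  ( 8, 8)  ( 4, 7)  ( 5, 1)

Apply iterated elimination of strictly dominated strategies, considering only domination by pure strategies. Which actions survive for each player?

IESDS → P1:{B,C} P2:{R,S}

P1 drop A (B beats it: P:8>0 Q:10>8 R:6>4 S:7>2 T:8>6)
P2 drop P (R beats it: B:10>6 C:8>4)
P2 drop Q (R beats it: B:10>4 C:8>3)
P2 drop T (R beats it: B:10>2 C:8>1)
P1→{B,C} P2→{R,S}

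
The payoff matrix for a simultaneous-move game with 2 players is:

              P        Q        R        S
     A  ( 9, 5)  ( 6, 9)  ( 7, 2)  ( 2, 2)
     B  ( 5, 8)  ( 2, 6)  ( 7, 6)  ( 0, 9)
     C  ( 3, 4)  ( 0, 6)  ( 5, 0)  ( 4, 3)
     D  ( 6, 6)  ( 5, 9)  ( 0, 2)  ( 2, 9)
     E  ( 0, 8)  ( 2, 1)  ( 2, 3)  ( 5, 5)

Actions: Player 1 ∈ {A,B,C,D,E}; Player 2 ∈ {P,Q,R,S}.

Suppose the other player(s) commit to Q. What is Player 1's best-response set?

u_1(A vs Q) = 6
u_1(B vs Q) = 2
u_1(C vs Q) = 0
u_1(D vs Q) = 5
u_1(E vs Q) = 2
max payoff 6 at {A}

argmax u_1 = {A}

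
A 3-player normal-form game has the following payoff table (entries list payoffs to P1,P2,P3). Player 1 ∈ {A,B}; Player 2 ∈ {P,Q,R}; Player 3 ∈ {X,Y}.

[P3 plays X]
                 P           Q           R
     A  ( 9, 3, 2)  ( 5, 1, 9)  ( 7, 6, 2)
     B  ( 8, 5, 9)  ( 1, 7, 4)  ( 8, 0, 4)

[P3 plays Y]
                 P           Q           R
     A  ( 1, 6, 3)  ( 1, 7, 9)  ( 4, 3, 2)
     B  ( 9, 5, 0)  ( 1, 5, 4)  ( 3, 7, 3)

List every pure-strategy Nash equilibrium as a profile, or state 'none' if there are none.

(A,P,X): not NE [P2→R gives 6>3; P3→Y gives 3>2]
(A,P,Y): not NE [P1→B gives 9>1; P2→Q gives 7>6]
(A,Q,X): not NE [P2→R gives 6>1]
(A,Q,Y): NE
(A,R,X): not NE [P1→B gives 8>7]
(A,R,Y): not NE [P2→Q gives 7>3]
(B,P,X): not NE [P1→A gives 9>8; P2→Q gives 7>5]
(B,P,Y): not NE [P2→R gives 7>5; P3→X gives 9>0]
(B,Q,X): not NE [P1→A gives 5>1]
(B,Q,Y): not NE [P2→R gives 7>5]
(B,R,X): not NE [P2→Q gives 7>0]
(B,R,Y): not NE [P1→A gives 4>3; P3→X gives 4>3]

PSNE = {(A,Q,Y)}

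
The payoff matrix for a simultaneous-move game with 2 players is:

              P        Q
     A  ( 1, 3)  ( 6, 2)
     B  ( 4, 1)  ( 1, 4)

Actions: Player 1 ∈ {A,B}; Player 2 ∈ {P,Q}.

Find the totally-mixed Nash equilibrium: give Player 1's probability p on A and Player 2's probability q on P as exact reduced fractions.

P1 indiff ⇒ q·1+(1-q)·6 = q·4+(1-q)·1 ⇒ q(-3) = (1-q)(-5) ⇒ q = 5/8
P2 indiff ⇒ p·3+(1-p)·1 = p·2+(1-p)·4 ⇒ p(1) = (1-p)(3) ⇒ p = 3/4

(p,q) = (3/4, 5/8)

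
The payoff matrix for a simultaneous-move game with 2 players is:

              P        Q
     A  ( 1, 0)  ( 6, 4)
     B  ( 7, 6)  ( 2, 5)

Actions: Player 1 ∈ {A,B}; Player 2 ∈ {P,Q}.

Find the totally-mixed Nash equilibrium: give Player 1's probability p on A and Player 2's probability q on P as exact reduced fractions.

P1 indiff ⇒ q·1+(1-q)·6 = q·7+(1-q)·2 ⇒ q(-6) = (1-q)(-4) ⇒ q = 2/5
P2 indiff ⇒ p·0+(1-p)·6 = p·4+(1-p)·5 ⇒ p(-4) = (1-p)(-1) ⇒ p = 1/5

p=1/5, q=2/5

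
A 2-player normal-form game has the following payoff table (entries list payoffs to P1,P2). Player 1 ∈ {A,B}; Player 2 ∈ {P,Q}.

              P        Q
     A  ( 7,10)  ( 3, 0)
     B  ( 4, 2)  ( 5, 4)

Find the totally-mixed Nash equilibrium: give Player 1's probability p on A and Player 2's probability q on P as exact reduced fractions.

p=1/6, q=2/5

P1 indiff ⇒ q·7+(1-q)·3 = q·4+(1-q)·5 ⇒ q(3) = (1-q)(2) ⇒ q = 2/5
P2 indiff ⇒ p·10+(1-p)·2 = p·0+(1-p)·4 ⇒ p(10) = (1-p)(2) ⇒ p = 1/6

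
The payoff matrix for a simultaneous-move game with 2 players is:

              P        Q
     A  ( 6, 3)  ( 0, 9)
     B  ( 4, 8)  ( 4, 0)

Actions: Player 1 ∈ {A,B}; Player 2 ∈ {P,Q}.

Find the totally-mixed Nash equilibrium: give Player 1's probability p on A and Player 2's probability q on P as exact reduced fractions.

P1 mixes 4/7 on A; P2 mixes 2/3 on P

P1 indiff ⇒ q·6+(1-q)·0 = q·4+(1-q)·4 ⇒ q(2) = (1-q)(4) ⇒ q = 2/3
P2 indiff ⇒ p·3+(1-p)·8 = p·9+(1-p)·0 ⇒ p(-6) = (1-p)(-8) ⇒ p = 4/7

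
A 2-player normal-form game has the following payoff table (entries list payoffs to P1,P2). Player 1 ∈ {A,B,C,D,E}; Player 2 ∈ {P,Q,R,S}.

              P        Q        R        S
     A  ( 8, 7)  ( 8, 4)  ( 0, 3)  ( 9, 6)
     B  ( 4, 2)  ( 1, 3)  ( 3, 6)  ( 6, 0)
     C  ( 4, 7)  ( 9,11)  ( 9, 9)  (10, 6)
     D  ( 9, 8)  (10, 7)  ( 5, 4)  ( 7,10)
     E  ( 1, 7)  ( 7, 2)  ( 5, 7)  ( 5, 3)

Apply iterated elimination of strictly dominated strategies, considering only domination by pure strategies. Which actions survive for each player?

Survivors P1:{A,C,D} P2:{P,Q,S}

P1 drop B (D beats it: P:9>4 Q:10>1 R:5>3 S:7>6)
P1 drop E (C beats it: P:4>1 Q:9>7 R:9>5 S:10>5)
P2 drop R (Q beats it: A:4>3 C:11>9 D:7>4)
P1→{A,C,D} P2→{P,Q,S}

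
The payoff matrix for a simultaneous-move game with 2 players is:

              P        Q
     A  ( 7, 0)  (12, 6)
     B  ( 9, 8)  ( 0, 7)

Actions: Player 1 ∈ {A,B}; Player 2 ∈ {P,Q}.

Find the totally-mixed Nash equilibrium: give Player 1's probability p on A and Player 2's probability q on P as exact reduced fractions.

P1 mixes 1/7 on A; P2 mixes 6/7 on P

P1 indiff ⇒ q·7+(1-q)·12 = q·9+(1-q)·0 ⇒ q(-2) = (1-q)(-12) ⇒ q = 6/7
P2 indiff ⇒ p·0+(1-p)·8 = p·6+(1-p)·7 ⇒ p(-6) = (1-p)(-1) ⇒ p = 1/7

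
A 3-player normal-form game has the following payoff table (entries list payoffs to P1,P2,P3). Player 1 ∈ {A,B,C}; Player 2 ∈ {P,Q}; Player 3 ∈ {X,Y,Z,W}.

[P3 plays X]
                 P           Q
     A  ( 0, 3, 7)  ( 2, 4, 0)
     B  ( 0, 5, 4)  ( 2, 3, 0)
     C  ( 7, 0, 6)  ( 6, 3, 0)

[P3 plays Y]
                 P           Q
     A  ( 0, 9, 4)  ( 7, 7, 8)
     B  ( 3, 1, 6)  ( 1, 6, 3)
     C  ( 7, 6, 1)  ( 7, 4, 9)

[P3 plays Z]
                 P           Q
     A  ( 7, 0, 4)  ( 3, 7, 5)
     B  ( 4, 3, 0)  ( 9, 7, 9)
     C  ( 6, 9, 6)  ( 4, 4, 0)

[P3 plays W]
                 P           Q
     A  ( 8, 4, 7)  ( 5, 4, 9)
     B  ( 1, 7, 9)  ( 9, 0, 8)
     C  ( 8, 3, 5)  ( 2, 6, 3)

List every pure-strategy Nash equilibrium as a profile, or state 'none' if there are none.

(A,P,X): not NE [P1→C gives 7>0; P2→Q gives 4>3]
(A,P,Y): not NE [P1→C gives 7>0; P3→W gives 7>4]
(A,P,Z): not NE [P2→Q gives 7>0; P3→W gives 7>4]
(A,P,W): NE
(A,Q,X): not NE [P1→C gives 6>2; P3→W gives 9>0]
(A,Q,Y): not NE [P2→P gives 9>7; P3→W gives 9>8]
(A,Q,Z): not NE [P1→B gives 9>3; P3→W gives 9>5]
(A,Q,W): not NE [P1→B gives 9>5]
(B,P,X): not NE [P1→C gives 7>0; P3→W gives 9>4]
(B,P,Y): not NE [P1→C gives 7>3; P2→Q gives 6>1; P3→W gives 9>6]
(B,P,Z): not NE [P1→A gives 7>4; P2→Q gives 7>3; P3→W gives 9>0]
(B,P,W): not NE [P1→C gives 8>1]
(B,Q,X): not NE [P1→C gives 6>2; P2→P gives 5>3; P3→Z gives 9>0]
(B,Q,Y): not NE [P1→C gives 7>1; P3→Z gives 9>3]
(B,Q,Z): NE
(B,Q,W): not NE [P2→P gives 7>0; P3→Z gives 9>8]
(C,P,X): not NE [P2→Q gives 3>0]
(C,P,Y): not NE [P3→Z gives 6>1]
(C,P,Z): not NE [P1→A gives 7>6]
(C,P,W): not NE [P2→Q gives 6>3; P3→Z gives 6>5]
(C,Q,X): not NE [P3→Y gives 9>0]
(C,Q,Y): not NE [P2→P gives 6>4]
(C,Q,Z): not NE [P1→B gives 9>4; P2→P gives 9>4; P3→Y gives 9>0]
(C,Q,W): not NE [P1→B gives 9>2; P3→Y gives 9>3]

Nash profiles: (A,P,W), (B,Q,Z)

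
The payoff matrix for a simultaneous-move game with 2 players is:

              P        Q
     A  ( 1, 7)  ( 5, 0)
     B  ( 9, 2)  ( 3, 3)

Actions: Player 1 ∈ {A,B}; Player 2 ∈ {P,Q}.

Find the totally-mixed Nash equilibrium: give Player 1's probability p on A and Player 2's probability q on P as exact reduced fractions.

P1 indiff ⇒ q·1+(1-q)·5 = q·9+(1-q)·3 ⇒ q(-8) = (1-q)(-2) ⇒ q = 1/5
P2 indiff ⇒ p·7+(1-p)·2 = p·0+(1-p)·3 ⇒ p(7) = (1-p)(1) ⇒ p = 1/8

p=1/8, q=1/5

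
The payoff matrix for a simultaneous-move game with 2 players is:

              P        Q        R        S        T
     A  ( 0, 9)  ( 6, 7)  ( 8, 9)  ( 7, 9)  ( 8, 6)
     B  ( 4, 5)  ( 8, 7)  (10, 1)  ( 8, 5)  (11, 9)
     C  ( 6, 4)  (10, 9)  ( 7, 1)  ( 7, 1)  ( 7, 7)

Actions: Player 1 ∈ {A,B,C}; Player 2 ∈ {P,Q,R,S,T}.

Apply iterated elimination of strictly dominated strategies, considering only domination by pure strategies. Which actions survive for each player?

P1 drop A (B beats it: P:4>0 Q:8>6 R:10>8 S:8>7 T:11>8)
P2 drop P (Q beats it: B:7>5 C:9>4)
P2 drop R (Q beats it: B:7>1 C:9>1)
P2 drop S (Q beats it: B:7>5 C:9>1)
P1→{B,C} P2→{Q,T}

IESDS → P1:{B,C} P2:{Q,T}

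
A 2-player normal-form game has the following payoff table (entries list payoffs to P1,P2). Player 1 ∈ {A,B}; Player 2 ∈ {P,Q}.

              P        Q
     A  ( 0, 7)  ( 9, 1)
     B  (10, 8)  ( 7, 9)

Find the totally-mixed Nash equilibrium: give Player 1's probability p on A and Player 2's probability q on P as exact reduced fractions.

P1 indiff ⇒ q·0+(1-q)·9 = q·10+(1-q)·7 ⇒ q(-10) = (1-q)(-2) ⇒ q = 1/6
P2 indiff ⇒ p·7+(1-p)·8 = p·1+(1-p)·9 ⇒ p(6) = (1-p)(1) ⇒ p = 1/7

(p,q) = (1/7, 1/6)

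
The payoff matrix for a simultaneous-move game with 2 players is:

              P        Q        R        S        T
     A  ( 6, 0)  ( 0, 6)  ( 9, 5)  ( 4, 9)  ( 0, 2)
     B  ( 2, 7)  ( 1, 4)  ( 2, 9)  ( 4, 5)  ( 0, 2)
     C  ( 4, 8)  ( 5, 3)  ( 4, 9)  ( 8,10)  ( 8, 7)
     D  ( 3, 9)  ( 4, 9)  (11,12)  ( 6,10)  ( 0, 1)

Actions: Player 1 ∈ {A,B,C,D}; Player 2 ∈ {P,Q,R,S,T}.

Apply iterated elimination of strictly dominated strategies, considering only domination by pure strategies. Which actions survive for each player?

Survivors P1:{C,D} P2:{R,S}

P1 drop B (C beats it: P:4>2 Q:5>1 R:4>2 S:8>4 T:8>0)
P2 drop P (R beats it: A:5>0 C:9>8 D:12>9)
P2 drop Q (S beats it: A:9>6 C:10>3 D:10>9)
P2 drop T (R beats it: A:5>2 C:9>7 D:12>1)
P1 drop A (D beats it: R:11>9 S:6>4)
P1→{C,D} P2→{R,S}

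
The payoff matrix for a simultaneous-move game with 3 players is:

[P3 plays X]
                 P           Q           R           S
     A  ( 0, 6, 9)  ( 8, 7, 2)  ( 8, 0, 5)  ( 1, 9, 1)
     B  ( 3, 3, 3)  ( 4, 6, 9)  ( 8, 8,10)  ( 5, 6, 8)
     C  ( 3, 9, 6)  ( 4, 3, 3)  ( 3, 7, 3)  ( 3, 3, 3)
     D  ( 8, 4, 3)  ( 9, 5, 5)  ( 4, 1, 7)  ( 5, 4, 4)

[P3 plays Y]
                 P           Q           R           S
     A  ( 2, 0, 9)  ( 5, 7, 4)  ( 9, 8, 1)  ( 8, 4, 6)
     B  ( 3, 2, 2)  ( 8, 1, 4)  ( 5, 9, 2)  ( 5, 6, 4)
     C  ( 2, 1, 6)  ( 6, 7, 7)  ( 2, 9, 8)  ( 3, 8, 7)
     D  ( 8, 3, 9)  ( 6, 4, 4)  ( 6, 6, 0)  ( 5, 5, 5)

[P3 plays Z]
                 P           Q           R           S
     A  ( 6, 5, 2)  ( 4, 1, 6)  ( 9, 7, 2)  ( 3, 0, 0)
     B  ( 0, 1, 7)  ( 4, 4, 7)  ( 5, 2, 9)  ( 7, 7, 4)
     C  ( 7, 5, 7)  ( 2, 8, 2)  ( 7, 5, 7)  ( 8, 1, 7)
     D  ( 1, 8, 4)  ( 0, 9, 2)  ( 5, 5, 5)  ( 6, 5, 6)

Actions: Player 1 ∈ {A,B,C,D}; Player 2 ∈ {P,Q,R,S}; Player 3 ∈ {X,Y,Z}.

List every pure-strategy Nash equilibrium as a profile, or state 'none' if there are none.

(A,P,X): not NE [P1→D gives 8>0; P2→S gives 9>6]
(A,P,Y): not NE [P1→D gives 8>2; P2→R gives 8>0]
(A,P,Z): not NE [P1→C gives 7>6; P2→R gives 7>5; P3→Y gives 9>2]
(A,Q,X): not NE [P1→D gives 9>8; P2→S gives 9>7; P3→Z gives 6>2]
(A,Q,Y): not NE [P1→B gives 8>5; P2→R gives 8>7; P3→Z gives 6>4]
(A,Q,Z): not NE [P2→R gives 7>1]
(A,R,X): not NE [P2→S gives 9>0]
(A,R,Y): not NE [P3→X gives 5>1]
(A,R,Z): not NE [P3→X gives 5>2]
(A,S,X): not NE [P1→D gives 5>1; P3→Y gives 6>1]
(A,S,Y): not NE [P2→R gives 8>4]
(A,S,Z): not NE [P1→C gives 8>3; P2→R gives 7>0; P3→Y gives 6>0]
(B,P,X): not NE [P1→D gives 8>3; P2→R gives 8>3; P3→Z gives 7>3]
(B,P,Y): not NE [P1→D gives 8>3; P2→R gives 9>2; P3→Z gives 7>2]
(B,P,Z): not NE [P1→C gives 7>0; P2→S gives 7>1]
(B,Q,X): not NE [P1→D gives 9>4; P2→R gives 8>6]
(B,Q,Y): not NE [P2→R gives 9>1; P3→X gives 9>4]
(B,Q,Z): not NE [P2→S gives 7>4; P3→X gives 9>7]
(B,R,X): NE
(B,R,Y): not NE [P1→A gives 9>5; P3→X gives 10>2]
(B,R,Z): not NE [P1→A gives 9>5; P2→S gives 7>2; P3→X gives 10>9]
(B,S,X): not NE [P2→R gives 8>6]
(B,S,Y): not NE [P1→A gives 8>5; P2→R gives 9>6; P3→X gives 8>4]
(B,S,Z): not NE [P1→C gives 8>7; P3→X gives 8>4]
(C,P,X): not NE [P1→D gives 8>3; P3→Z gives 7>6]
(C,P,Y): not NE [P1→D gives 8>2; P2→R gives 9>1; P3→Z gives 7>6]
(C,P,Z): not NE [P2→Q gives 8>5]
(C,Q,X): not NE [P1→D gives 9>4; P2→P gives 9>3; P3→Y gives 7>3]
(C,Q,Y): not NE [P1→B gives 8>6; P2→R gives 9>7]
(C,Q,Z): not NE [P1→B gives 4>2; P3→Y gives 7>2]
(C,R,X): not NE [P1→B gives 8>3; P2→P gives 9>7; P3→Y gives 8>3]
(C,R,Y): not NE [P1→A gives 9>2]
(C,R,Z): not NE [P1→A gives 9>7; P2→Q gives 8>5; P3→Y gives 8>7]
(C,S,X): not NE [P1→D gives 5>3; P2→P gives 9>3; P3→Z gives 7>3]
(C,S,Y): not NE [P1→A gives 8>3; P2→R gives 9>8]
(C,S,Z): not NE [P2→Q gives 8>1]
(D,P,X): not NE [P2→Q gives 5>4; P3→Y gives 9>3]
(D,P,Y): not NE [P2→R gives 6>3]
(D,P,Z): not NE [P1→C gives 7>1; P2→Q gives 9>8; P3→Y gives 9>4]
(D,Q,X): NE
(D,Q,Y): not NE [P1→B gives 8>6; P2→R gives 6>4; P3→X gives 5>4]
(D,Q,Z): not NE [P1→B gives 4>0; P3→X gives 5>2]
(D,R,X): not NE [P1→B gives 8>4; P2→Q gives 5>1]
(D,R,Y): not NE [P1→A gives 9>6; P3→X gives 7>0]
(D,R,Z): not NE [P1→A gives 9>5; P2→Q gives 9>5; P3→X gives 7>5]
(D,S,X): not NE [P2→Q gives 5>4; P3→Z gives 6>4]
(D,S,Y): not NE [P1→A gives 8>5; P2→R gives 6>5; P3→Z gives 6>5]
(D,S,Z): not NE [P1→C gives 8>6; P2→Q gives 9>5]

PSNE = {(B,R,X), (D,Q,X)}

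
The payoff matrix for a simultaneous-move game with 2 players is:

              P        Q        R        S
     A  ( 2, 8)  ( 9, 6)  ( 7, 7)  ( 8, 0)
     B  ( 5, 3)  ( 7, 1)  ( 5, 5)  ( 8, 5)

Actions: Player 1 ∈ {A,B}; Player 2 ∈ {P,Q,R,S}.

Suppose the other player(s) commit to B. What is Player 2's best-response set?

u_2(P vs B) = 3
u_2(Q vs B) = 1
u_2(R vs B) = 5
u_2(S vs B) = 5
max payoff 5 at {R,S}

BR_2 = {R,S}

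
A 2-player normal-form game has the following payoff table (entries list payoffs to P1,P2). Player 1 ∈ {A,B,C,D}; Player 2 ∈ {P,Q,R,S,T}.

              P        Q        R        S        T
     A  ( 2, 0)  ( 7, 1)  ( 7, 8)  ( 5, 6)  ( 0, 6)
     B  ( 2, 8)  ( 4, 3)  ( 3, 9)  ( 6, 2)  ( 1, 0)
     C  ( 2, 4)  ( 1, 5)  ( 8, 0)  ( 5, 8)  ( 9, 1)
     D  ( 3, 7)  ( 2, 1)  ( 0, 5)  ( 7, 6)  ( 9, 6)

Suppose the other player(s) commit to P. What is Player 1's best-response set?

u_1(A vs P) = 2
u_1(B vs P) = 2
u_1(C vs P) = 2
u_1(D vs P) = 3
max payoff 3 at {D}

argmax u_1 = {D}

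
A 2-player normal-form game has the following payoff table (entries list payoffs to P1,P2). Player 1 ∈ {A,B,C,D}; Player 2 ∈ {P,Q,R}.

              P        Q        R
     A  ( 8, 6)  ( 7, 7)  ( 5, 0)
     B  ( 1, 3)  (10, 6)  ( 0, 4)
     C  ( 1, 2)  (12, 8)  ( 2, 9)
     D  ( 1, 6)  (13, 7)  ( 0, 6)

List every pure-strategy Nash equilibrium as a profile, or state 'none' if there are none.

(A,P): not NE [P2→Q gives 7>6]
(A,Q): not NE [P1→D gives 13>7]
(A,R): not NE [P2→Q gives 7>0]
(B,P): not NE [P1→A gives 8>1; P2→Q gives 6>3]
(B,Q): not NE [P1→D gives 13>10]
(B,R): not NE [P1→A gives 5>0; P2→Q gives 6>4]
(C,P): not NE [P1→A gives 8>1; P2→R gives 9>2]
(C,Q): not NE [P1→D gives 13>12; P2→R gives 9>8]
(C,R): not NE [P1→A gives 5>2]
(D,P): not NE [P1→A gives 8>1; P2→Q gives 7>6]
(D,Q): NE
(D,R): not NE [P1→A gives 5>0; P2→Q gives 7>6]

Nash profiles: (D,Q)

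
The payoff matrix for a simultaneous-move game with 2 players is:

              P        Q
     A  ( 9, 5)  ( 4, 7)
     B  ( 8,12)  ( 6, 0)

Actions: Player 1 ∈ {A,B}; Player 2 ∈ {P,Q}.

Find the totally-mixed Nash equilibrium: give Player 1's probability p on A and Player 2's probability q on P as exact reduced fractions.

p=6/7, q=2/3

P1 indiff ⇒ q·9+(1-q)·4 = q·8+(1-q)·6 ⇒ q(1) = (1-q)(2) ⇒ q = 2/3
P2 indiff ⇒ p·5+(1-p)·12 = p·7+(1-p)·0 ⇒ p(-2) = (1-p)(-12) ⇒ p = 6/7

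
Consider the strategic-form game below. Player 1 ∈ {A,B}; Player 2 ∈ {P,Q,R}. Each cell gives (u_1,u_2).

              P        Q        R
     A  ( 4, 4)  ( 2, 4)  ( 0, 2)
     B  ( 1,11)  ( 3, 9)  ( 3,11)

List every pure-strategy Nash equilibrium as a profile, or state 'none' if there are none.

PSNE = {(A,P), (B,R)}

(A,P): NE
(A,Q): not NE [P1→B gives 3>2]
(A,R): not NE [P1→B gives 3>0; P2→Q gives 4>2]
(B,P): not NE [P1→A gives 4>1]
(B,Q): not NE [P2→R gives 11>9]
(B,R): NE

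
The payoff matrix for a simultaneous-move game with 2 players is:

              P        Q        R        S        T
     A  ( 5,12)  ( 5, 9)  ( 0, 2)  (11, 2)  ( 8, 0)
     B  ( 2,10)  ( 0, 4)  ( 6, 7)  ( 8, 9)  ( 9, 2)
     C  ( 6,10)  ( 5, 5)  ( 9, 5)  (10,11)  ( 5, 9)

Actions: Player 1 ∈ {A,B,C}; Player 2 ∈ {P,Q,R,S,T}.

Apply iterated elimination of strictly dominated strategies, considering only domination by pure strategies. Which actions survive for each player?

Remaining: P1:{A,C} P2:{P,S}

P2 drop Q (P beats it: A:12>9 B:10>4 C:10>5)
P2 drop R (P beats it: A:12>2 B:10>7 C:10>5)
P2 drop T (P beats it: A:12>0 B:10>2 C:10>9)
P1 drop B (A beats it: P:5>2 S:11>8)
P1→{A,C} P2→{P,S}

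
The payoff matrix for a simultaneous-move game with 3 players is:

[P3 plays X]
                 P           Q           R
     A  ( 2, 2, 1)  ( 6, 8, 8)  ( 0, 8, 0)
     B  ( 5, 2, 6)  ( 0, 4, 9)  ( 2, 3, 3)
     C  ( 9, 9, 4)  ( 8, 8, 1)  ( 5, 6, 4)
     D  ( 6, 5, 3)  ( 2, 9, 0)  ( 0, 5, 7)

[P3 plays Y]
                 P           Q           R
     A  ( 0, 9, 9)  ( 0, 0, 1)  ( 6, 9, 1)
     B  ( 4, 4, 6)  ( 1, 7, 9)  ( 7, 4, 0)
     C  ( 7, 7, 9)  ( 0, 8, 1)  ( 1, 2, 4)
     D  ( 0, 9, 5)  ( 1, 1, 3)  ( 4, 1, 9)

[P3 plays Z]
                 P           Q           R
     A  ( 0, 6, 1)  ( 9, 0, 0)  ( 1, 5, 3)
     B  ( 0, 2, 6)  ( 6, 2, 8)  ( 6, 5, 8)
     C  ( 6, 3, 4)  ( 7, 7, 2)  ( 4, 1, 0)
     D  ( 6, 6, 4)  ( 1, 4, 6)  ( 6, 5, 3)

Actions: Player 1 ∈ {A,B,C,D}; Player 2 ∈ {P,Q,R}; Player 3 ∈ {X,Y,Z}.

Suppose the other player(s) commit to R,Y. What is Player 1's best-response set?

argmax u_1 = {B}

u_1(A vs R,Y) = 6
u_1(B vs R,Y) = 7
u_1(C vs R,Y) = 1
u_1(D vs R,Y) = 4
max payoff 7 at {B}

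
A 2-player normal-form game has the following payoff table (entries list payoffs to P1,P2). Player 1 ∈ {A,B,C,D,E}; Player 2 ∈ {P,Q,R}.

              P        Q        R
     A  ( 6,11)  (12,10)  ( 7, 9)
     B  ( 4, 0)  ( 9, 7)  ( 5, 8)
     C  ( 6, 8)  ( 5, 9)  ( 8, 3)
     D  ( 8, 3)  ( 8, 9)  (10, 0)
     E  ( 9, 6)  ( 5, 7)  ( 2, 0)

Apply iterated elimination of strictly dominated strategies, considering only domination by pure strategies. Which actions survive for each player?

Survivors P1:{A,D,E} P2:{P,Q}

P1 drop B (A beats it: P:6>4 Q:12>9 R:7>5)
P1 drop C (D beats it: P:8>6 Q:8>5 R:10>8)
P2 drop R (P beats it: A:11>9 D:3>0 E:6>0)
P1→{A,D,E} P2→{P,Q}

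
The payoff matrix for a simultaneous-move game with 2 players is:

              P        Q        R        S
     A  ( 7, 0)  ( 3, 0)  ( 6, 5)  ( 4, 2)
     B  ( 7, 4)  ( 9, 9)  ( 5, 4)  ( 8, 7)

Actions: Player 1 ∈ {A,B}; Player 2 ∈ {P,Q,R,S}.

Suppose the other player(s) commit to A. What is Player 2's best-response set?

u_2(P vs A) = 0
u_2(Q vs A) = 0
u_2(R vs A) = 5
u_2(S vs A) = 2
max payoff 5 at {R}

P2 best: {R}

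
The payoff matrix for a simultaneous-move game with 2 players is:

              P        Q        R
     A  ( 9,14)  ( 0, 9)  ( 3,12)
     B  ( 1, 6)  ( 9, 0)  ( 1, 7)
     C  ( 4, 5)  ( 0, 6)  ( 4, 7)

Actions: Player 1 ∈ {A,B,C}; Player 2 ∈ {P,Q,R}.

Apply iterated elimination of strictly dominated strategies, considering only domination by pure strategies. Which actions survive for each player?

P2 drop Q (R beats it: A:12>9 B:7>0 C:7>6)
P1 drop B (A beats it: P:9>1 R:3>1)
P1→{A,C} P2→{P,R}

Remaining: P1:{A,C} P2:{P,R}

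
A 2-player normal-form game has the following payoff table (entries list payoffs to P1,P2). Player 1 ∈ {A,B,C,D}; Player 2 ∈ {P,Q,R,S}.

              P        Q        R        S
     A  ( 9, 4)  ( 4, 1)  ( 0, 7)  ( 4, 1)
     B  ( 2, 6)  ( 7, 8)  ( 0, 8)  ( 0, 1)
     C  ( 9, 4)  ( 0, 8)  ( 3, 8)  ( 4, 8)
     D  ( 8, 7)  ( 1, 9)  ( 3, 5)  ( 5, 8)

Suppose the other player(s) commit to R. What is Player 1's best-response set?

u_1(A vs R) = 0
u_1(B vs R) = 0
u_1(C vs R) = 3
u_1(D vs R) = 3
max payoff 3 at {C,D}

argmax u_1 = {C,D}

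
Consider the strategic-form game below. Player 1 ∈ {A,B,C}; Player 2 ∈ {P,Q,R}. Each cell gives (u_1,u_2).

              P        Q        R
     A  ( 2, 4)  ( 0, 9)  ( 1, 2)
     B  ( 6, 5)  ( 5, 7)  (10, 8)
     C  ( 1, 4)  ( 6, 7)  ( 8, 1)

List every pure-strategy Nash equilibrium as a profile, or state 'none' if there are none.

(A,P): not NE [P1→B gives 6>2; P2→Q gives 9>4]
(A,Q): not NE [P1→C gives 6>0]
(A,R): not NE [P1→B gives 10>1; P2→Q gives 9>2]
(B,P): not NE [P2→R gives 8>5]
(B,Q): not NE [P1→C gives 6>5; P2→R gives 8>7]
(B,R): NE
(C,P): not NE [P1→B gives 6>1; P2→Q gives 7>4]
(C,Q): NE
(C,R): not NE [P1→B gives 10>8; P2→Q gives 7>1]

Nash profiles: (B,R), (C,Q)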